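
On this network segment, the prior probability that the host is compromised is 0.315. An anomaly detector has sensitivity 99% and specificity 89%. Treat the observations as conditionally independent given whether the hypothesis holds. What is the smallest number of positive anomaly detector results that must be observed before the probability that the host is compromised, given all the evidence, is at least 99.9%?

Prior odds = 0.315/0.685 = 63/137.
False-positive rate = 1 − 0.89 = 0.11; likelihood ratio of a positive = 0.99/0.11 = 9.
Target posterior odds = 0.999/0.001 = 999.
Require 9ⁿ ≥ 999 ÷ (63/137) = 15207/7.
9³ = 729 falls short of 15207/7 but 9⁴ = 6561 reaches it, so n = 4.

4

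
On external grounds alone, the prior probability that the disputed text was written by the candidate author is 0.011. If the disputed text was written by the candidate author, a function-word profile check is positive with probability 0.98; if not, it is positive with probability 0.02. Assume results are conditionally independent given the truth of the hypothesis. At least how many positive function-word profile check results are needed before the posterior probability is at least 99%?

Prior odds = 0.011/0.989 = 11/989.
Likelihood ratio of a positive = 0.98/0.02 = 49.
Target odds: 0.99 ÷ 0.01 = 99.
Need (11/989) × 49ⁿ ≥ 99, i.e. 49ⁿ ≥ 8901.
49² = 2401 falls short of 8901 but 49³ = 117649 reaches it, so n = 3.

3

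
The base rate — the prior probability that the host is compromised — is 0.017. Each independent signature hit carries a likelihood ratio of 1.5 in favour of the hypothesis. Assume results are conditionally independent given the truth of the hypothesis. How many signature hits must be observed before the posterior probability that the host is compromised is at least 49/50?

Prior odds: 0.017 ÷ 0.983 = 17/983.
Likelihood ratio per signature hit = 1.5.
Target posterior odds = 0.98/0.02 = 49.
Require 1.5ⁿ ≥ 49 ÷ (17/983) = 48167/17.
1.5¹⁹ ≈2216.84 falls short of 48167/17 but 1.5²⁰ ≈3325.26 reaches it, so n = 20.

20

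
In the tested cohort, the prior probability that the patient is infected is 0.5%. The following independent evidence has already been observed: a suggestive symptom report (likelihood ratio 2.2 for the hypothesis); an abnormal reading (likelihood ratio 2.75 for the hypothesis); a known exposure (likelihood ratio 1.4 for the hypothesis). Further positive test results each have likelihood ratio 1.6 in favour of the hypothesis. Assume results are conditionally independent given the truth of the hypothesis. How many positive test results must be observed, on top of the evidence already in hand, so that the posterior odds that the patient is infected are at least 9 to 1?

12

Prior odds = 0.005/0.995 = 1/199.
Combined Bayes factor of the evidence already in hand = 2.2 × 2.75 × 1.4 = 8.47.
Odds after that evidence = (1/199) × 8.47 = 847/19900.
Target odds = 9.
Need 1.6ⁿ ≥ 9 ÷ (847/19900) = 179100/847.
1.6¹¹ ≈175.922 falls short of 179100/847 but 1.6¹² ≈281.475 reaches it, so n = 12.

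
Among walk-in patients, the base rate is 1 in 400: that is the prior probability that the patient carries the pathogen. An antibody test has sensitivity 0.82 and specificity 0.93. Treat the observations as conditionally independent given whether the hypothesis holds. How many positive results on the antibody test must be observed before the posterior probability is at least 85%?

4

Prior odds: 0.0025 ÷ 0.9975 = 1/399.
False-positive rate = 1 − 0.93 = 0.07; likelihood ratio of a positive = 0.82/0.07 = 82/7.
Target posterior odds = 0.85/0.15 = 17/3.
Need (1/399) × (82/7)ⁿ ≥ 17/3, i.e. (82/7)ⁿ ≥ 2261.
(82/7)³ = 551368/343 falls short of 2261 but (82/7)⁴ = 45212176/2401 reaches it, so n = 4.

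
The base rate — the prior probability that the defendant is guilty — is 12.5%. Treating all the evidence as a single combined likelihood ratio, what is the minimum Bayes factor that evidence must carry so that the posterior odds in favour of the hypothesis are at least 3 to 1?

21

Prior odds = 0.125/0.875 = 1/7.
Target odds = 3.
Required Bayes factor = 3 ÷ (1/7) = 21.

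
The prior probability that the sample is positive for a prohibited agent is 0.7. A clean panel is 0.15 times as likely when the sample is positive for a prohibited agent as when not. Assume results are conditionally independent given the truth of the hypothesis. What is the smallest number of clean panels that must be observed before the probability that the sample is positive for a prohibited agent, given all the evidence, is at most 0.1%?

5

Prior odds: 0.7 ÷ 0.3 = 7/3.
Likelihood ratio per clean panel = 0.15.
Target posterior odds = 0.001/0.999 = 1/999.
Require 0.15ⁿ ≤ 1/999 ÷ (7/3) = 1/2331.
0.15⁴ = 81/160000 is still above 1/2331 but 0.15⁵ = 243/3200000 is at or below it, so n = 5.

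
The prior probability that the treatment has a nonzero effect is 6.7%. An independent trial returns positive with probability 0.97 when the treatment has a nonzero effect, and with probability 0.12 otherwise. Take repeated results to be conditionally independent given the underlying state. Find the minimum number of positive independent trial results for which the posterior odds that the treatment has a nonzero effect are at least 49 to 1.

Prior odds = 0.067/0.933 = 67/933.
Likelihood ratio of a positive result = 0.97/0.12 = 97/12.
Target odds = 49.
Need (67/933) × (97/12)ⁿ ≥ 49, i.e. (97/12)ⁿ ≥ 45717/67.
(97/12)³ = 912673/1728 falls short of 45717/67 but (97/12)⁴ = 88529281/20736 reaches it, so n = 4.

4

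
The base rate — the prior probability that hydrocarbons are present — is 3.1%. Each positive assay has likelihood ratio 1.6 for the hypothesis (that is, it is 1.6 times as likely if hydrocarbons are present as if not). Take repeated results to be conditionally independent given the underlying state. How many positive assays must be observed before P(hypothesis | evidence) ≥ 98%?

16

Prior odds: 0.031 ÷ 0.969 = 31/969.
Likelihood ratio per positive assay = 1.6.
Target posterior odds = 0.98/0.02 = 49.
Require 1.6ⁿ ≥ 49 ÷ (31/969) = 47481/31.
1.6¹⁵ ≈1152.92 falls short of 47481/31 but 1.6¹⁶ ≈1844.67 reaches it, so n = 16.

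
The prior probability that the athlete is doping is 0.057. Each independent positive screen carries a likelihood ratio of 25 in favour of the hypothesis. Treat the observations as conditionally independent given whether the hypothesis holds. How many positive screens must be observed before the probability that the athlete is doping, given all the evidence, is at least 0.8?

Prior odds: 0.057 ÷ 0.943 = 57/943.
Likelihood ratio per positive screen = 25.
Target odds: 0.8 ÷ 0.2 = 4.
Require 25ⁿ ≥ 4 ÷ (57/943) = 3772/57.
25¹ = 25 falls short of 3772/57 but 25² = 625 reaches it, so n = 2.

2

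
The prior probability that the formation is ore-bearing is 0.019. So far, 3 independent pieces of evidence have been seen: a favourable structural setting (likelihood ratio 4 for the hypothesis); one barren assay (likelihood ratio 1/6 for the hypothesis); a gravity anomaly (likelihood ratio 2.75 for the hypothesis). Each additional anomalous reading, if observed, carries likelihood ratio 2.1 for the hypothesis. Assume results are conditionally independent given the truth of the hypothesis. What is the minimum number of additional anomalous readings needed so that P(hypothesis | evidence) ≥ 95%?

Prior odds = 0.019/0.981 = 19/981.
Combined Bayes factor of the evidence already in hand = 4 × (1/6) × 2.75 = 11/6.
Odds after that evidence = (19/981) × 11/6 = 209/5886.
Target odds = 0.95/0.05 = 19.
Need 2.1ⁿ ≥ 19 ÷ (209/5886) = 5886/11.
2.1⁸ ≈378.229 falls short of 5886/11 but 2.1⁹ ≈794.28 reaches it, so n = 9.

9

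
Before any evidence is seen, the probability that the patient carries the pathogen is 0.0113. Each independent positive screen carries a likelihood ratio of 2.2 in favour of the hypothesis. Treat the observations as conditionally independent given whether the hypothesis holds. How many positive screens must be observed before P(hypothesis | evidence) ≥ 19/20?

10

Prior odds = 0.0113/0.9887 = 113/9887.
Likelihood ratio per positive screen = 2.2.
Target posterior odds = 0.95/0.05 = 19.
Need (113/9887) × 2.2ⁿ ≥ 19, i.e. 2.2ⁿ ≥ 187853/113.
2.2⁹ ≈1207.27 falls short of 187853/113 but 2.2¹⁰ ≈2655.99 reaches it, so n = 10.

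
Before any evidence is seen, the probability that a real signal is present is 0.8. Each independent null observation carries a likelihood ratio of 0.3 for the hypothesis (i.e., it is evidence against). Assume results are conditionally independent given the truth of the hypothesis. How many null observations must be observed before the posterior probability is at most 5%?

Prior odds = 0.8/0.2 = 4.
Likelihood ratio per null observation = 0.3.
Target odds: 0.05 ÷ 0.95 = 1/19.
Require 0.3ⁿ ≤ 1/19 ÷ 4 = 1/76.
0.3³ = 0.027 is still above 1/76 but 0.3⁴ = 0.0081 is at or below it, so n = 4.

4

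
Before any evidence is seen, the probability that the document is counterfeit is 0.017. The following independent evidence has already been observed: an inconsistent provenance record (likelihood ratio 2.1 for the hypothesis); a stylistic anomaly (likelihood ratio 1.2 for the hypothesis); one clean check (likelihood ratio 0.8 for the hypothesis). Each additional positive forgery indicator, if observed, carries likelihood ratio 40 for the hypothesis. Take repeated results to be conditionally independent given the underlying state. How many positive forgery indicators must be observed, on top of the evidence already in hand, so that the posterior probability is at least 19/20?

2

Prior odds = 0.017/0.983 = 17/983.
Combined Bayes factor of the evidence already in hand = 2.1 × 1.2 × 0.8 = 2.016.
Odds after that evidence = (17/983) × 2.016 = 4284/122875.
Target odds = 0.95/0.05 = 19.
Need 40ⁿ ≥ 19 ÷ (4284/122875) = 2334625/4284.
40¹ = 40 falls short of 2334625/4284 but 40² = 1600 reaches it, so n = 2.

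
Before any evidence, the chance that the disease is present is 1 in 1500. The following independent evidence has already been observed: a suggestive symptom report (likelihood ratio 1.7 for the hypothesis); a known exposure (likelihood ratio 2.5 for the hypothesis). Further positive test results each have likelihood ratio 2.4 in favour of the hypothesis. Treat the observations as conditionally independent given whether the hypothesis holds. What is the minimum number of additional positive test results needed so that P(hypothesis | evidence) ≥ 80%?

9

Prior odds = (1/1500)/(1499/1500) = 1/1499.
Combined Bayes factor of the evidence already in hand = 1.7 × 2.5 = 4.25.
Odds after that evidence = (1/1499) × 4.25 = 17/5996.
Target odds = 0.8/0.2 = 4.
Need 2.4ⁿ ≥ 4 ÷ (17/5996) = 23984/17.
2.4⁸ = 429981696/390625 falls short of 23984/17 but 2.4⁹ ≈2641.81 reaches it, so n = 9.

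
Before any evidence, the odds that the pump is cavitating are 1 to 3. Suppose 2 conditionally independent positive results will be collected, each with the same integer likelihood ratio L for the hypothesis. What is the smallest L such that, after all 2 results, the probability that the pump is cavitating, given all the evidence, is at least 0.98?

13

Prior odds = 1/3.
Target odds = 0.98/0.02 = 49.
Need L² ≥ 49 ÷ (1/3) = 147.
12² = 144 < 147 ≤ 169 = 13², so L = 13.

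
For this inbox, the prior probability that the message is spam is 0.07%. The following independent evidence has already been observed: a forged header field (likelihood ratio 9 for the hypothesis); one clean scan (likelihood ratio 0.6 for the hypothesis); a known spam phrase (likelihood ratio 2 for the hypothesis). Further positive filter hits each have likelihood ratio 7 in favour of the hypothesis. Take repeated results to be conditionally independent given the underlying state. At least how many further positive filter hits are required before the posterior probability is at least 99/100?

Prior odds = 0.0007/0.9993 = 7/9993.
Combined Bayes factor of the evidence already in hand = 9 × 0.6 × 2 = 10.8.
Odds after that evidence = (7/9993) × 10.8 = 126/16655.
Target odds = 0.99/0.01 = 99.
Need 7ⁿ ≥ 99 ÷ (126/16655) = 183205/14.
7⁴ = 2401 falls short of 183205/14 but 7⁵ = 16807 reaches it, so n = 5.

5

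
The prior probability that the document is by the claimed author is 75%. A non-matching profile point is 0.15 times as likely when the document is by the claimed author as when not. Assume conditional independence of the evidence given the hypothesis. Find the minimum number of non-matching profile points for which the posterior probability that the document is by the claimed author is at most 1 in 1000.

5

Prior odds: 0.75 ÷ 0.25 = 3.
Likelihood ratio per non-matching profile point = 0.15.
Target odds: 0.001 ÷ 0.999 = 1/999.
Require 0.15ⁿ ≤ 1/999 ÷ 3 = 1/2997.
0.15⁴ = 81/160000 is still above 1/2997 but 0.15⁵ = 243/3200000 is at or below it, so n = 5.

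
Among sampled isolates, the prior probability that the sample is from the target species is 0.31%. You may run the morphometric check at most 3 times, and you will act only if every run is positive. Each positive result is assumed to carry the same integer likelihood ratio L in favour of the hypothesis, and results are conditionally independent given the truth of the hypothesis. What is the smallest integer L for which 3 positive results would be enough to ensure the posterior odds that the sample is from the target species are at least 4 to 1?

11

Prior odds = 0.0031/0.9969 = 31/9969.
Target odds = 4.
Need L³ ≥ 4 ÷ (31/9969) = 39876/31.
10³ = 1000 < 39876/31 ≤ 1331 = 11³, so L = 11.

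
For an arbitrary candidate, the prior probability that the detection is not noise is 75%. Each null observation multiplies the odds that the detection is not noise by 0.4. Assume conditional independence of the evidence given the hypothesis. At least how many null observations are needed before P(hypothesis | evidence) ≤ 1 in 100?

Prior odds = 0.75/0.25 = 3.
Likelihood ratio per null observation = 0.4.
Target odds: 0.01 ÷ 0.99 = 1/99.
Require 0.4ⁿ ≤ 1/99 ÷ 3 = 1/297.
0.4⁶ = 64/15625 is still above 1/297 but 0.4⁷ = 128/78125 is at or below it, so n = 7.

7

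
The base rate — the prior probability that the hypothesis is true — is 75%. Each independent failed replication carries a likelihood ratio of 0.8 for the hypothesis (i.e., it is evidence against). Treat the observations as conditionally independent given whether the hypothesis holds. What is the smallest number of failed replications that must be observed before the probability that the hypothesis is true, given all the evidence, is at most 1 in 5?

Prior odds: 0.75 ÷ 0.25 = 3.
Likelihood ratio per failed replication = 0.8.
Target odds: 0.2 ÷ 0.8 = 0.25.
Need 3 × 0.8ⁿ ≤ 0.25, i.e. 0.8ⁿ ≤ 1/12.
0.8¹¹ = 4194304/48828125 is still above 1/12 but 0.8¹² = 16777216/244140625 is at or below it, so n = 12.

12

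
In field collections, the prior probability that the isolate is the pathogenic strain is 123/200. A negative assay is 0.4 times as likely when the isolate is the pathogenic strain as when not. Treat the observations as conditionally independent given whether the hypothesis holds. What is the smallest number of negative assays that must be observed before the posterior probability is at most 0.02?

Prior odds = 0.615/0.385 = 123/77.
Likelihood ratio per negative assay = 0.4.
Target odds: 0.02 ÷ 0.98 = 1/49.
Require 0.4ⁿ ≤ 1/49 ÷ (123/77) = 11/861.
0.4⁴ = 0.0256 is still above 11/861 but 0.4⁵ = 0.01024 is at or below it, so n = 5.

5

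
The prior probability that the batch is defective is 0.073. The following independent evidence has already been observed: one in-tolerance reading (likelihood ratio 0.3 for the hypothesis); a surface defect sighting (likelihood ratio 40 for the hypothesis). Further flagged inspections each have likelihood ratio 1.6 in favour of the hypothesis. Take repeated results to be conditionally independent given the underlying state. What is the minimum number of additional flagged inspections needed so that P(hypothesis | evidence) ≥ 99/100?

10

Prior odds = 0.073/0.927 = 73/927.
Combined Bayes factor of the evidence already in hand = 0.3 × 40 = 12.
Odds after that evidence = (73/927) × 12 = 292/309.
Target odds = 0.99/0.01 = 99.
Need 1.6ⁿ ≥ 99 ÷ (292/309) = 30591/292.
1.6⁹ = 134217728/1953125 falls short of 30591/292 but 1.6¹⁰ ≈109.951 reaches it, so n = 10.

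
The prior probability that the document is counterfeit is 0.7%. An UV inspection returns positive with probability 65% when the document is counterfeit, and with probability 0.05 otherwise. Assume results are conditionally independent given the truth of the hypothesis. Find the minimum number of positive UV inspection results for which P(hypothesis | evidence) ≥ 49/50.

4

Prior odds: 0.007 ÷ 0.993 = 7/993.
Likelihood ratio of a positive result = 0.65/0.05 = 13.
Target posterior odds = 0.98/0.02 = 49.
Require 13ⁿ ≥ 49 ÷ (7/993) = 6951.
13³ = 2197 falls short of 6951 but 13⁴ = 28561 reaches it, so n = 4.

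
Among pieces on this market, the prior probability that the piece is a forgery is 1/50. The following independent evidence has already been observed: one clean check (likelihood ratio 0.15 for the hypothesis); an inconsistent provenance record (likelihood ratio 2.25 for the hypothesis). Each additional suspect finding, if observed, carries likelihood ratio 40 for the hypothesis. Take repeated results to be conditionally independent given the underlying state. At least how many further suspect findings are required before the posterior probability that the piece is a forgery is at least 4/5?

2

Prior odds = 0.02/0.98 = 1/49.
Combined Bayes factor of the evidence already in hand = 0.15 × 2.25 = 0.3375.
Odds after that evidence = (1/49) × 0.3375 = 27/3920.
Target odds = 0.8/0.2 = 4.
Need 40ⁿ ≥ 4 ÷ (27/3920) = 15680/27.
40¹ = 40 falls short of 15680/27 but 40² = 1600 reaches it, so n = 2.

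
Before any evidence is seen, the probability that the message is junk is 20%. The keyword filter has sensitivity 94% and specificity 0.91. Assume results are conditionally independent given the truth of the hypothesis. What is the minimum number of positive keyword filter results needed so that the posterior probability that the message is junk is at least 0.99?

Prior odds: 0.2 ÷ 0.8 = 0.25.
False-positive rate = 1 − 0.91 = 0.09; likelihood ratio of a positive = 0.94/0.09 = 94/9.
Target odds: 0.99 ÷ 0.01 = 99.
Need 0.25 × (94/9)ⁿ ≥ 99, i.e. (94/9)ⁿ ≥ 396.
(94/9)² = 8836/81 falls short of 396 but (94/9)³ = 830584/729 reaches it, so n = 3.

3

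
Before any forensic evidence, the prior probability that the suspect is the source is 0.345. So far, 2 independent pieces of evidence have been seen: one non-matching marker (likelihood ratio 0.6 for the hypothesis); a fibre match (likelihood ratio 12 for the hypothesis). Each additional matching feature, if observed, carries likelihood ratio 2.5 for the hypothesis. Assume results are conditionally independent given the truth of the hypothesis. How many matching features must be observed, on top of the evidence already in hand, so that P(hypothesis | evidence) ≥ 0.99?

Prior odds = 0.345/0.655 = 69/131.
Combined Bayes factor of the evidence already in hand = 0.6 × 12 = 7.2.
Odds after that evidence = (69/131) × 7.2 = 2484/655.
Target odds = 0.99/0.01 = 99.
Need 2.5ⁿ ≥ 99 ÷ (2484/655) = 7205/276.
2.5³ = 15.625 falls short of 7205/276 but 2.5⁴ = 39.0625 reaches it, so n = 4.

4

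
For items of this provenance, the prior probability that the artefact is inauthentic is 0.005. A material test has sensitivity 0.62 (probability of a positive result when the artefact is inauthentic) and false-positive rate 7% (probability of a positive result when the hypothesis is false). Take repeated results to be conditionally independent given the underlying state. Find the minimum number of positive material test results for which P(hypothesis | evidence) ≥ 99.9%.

6

Prior odds: 0.005 ÷ 0.995 = 1/199.
Likelihood ratio of a positive result = 0.62/0.07 = 62/7.
Target odds: 0.999 ÷ 0.001 = 999.
Require (62/7)ⁿ ≥ 999 ÷ (1/199) = 198801.
(62/7)⁵ = 916132832/16807 falls short of 198801 but (62/7)⁶ ≈482794 reaches it, so n = 6.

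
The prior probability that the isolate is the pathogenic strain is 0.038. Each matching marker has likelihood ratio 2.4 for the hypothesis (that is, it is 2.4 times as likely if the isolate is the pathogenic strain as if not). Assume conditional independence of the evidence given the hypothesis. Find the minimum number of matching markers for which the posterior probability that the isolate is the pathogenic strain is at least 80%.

6

Prior odds = 0.038/0.962 = 19/481.
Likelihood ratio per matching marker = 2.4.
Target posterior odds = 0.8/0.2 = 4.
Need (19/481) × 2.4ⁿ ≥ 4, i.e. 2.4ⁿ ≥ 1924/19.
2.4⁵ = 79.62624 falls short of 1924/19 but 2.4⁶ = 2985984/15625 reaches it, so n = 6.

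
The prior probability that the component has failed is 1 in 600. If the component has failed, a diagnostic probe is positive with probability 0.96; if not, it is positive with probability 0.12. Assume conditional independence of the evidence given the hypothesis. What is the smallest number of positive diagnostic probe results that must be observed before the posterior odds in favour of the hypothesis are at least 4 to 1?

Prior odds: (1/600) ÷ (599/600) = 1/599.
Likelihood ratio of a positive = 0.96/0.12 = 8.
Target odds = 4.
Need (1/599) × 8ⁿ ≥ 4, i.e. 8ⁿ ≥ 2396.
8³ = 512 falls short of 2396 but 8⁴ = 4096 reaches it, so n = 4.

4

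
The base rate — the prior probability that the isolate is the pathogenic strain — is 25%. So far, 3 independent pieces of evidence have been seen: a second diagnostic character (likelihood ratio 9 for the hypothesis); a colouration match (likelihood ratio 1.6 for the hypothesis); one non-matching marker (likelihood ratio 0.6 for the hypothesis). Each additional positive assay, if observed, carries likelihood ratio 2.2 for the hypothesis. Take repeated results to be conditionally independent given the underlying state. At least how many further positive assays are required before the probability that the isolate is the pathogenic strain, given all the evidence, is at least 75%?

1

Prior odds = 0.25/0.75 = 1/3.
Combined Bayes factor of the evidence already in hand = 9 × 1.6 × 0.6 = 8.64.
Odds after that evidence = (1/3) × 8.64 = 2.88.
Target odds = 0.75/0.25 = 3.
Need 2.2ⁿ ≥ 3 ÷ 2.88 = 25/24.
2.2¹ = 2.2, which meets the required 25/24; so n = 1.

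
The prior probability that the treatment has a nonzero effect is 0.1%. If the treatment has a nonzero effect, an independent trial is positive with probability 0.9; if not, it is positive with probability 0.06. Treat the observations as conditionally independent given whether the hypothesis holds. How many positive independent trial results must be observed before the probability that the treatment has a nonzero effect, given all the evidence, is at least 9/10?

Prior odds: 0.001 ÷ 0.999 = 1/999.
Likelihood ratio of a positive = 0.9/0.06 = 15.
Target odds: 0.9 ÷ 0.1 = 9.
Require 15ⁿ ≥ 9 ÷ (1/999) = 8991.
15³ = 3375 falls short of 8991 but 15⁴ = 50625 reaches it, so n = 4.

4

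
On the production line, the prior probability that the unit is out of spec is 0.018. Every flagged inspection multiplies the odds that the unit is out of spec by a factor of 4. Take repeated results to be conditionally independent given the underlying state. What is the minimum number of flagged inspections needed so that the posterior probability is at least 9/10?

5

Prior odds: 0.018 ÷ 0.982 = 9/491.
Likelihood ratio per flagged inspection = 4.
Target posterior odds = 0.9/0.1 = 9.
Require 4ⁿ ≥ 9 ÷ (9/491) = 491.
4⁴ = 256 falls short of 491 but 4⁵ = 1024 reaches it, so n = 5.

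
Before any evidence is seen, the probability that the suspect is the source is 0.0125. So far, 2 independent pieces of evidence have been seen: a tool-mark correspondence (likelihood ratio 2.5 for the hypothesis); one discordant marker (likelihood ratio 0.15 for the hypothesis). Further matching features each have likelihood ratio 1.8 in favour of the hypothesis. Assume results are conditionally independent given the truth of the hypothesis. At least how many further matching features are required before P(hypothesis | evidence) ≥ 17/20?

Prior odds = 0.0125/0.9875 = 1/79.
Combined Bayes factor of the evidence already in hand = 2.5 × 0.15 = 0.375.
Odds after that evidence = (1/79) × 0.375 = 3/632.
Target odds = 0.85/0.15 = 17/3.
Need 1.8ⁿ ≥ 17/3 ÷ (3/632) = 10744/9.
1.8¹² ≈1156.83 falls short of 10744/9 but 1.8¹³ ≈2082.3 reaches it, so n = 13.

13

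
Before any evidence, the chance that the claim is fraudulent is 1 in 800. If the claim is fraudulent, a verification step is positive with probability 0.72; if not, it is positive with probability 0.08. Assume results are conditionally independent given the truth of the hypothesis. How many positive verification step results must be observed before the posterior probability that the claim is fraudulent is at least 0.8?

Prior odds = 0.00125/0.99875 = 1/799.
Likelihood ratio of a positive = 0.72/0.08 = 9.
Target posterior odds = 0.8/0.2 = 4.
Need (1/799) × 9ⁿ ≥ 4, i.e. 9ⁿ ≥ 3196.
9³ = 729 falls short of 3196 but 9⁴ = 6561 reaches it, so n = 4.

4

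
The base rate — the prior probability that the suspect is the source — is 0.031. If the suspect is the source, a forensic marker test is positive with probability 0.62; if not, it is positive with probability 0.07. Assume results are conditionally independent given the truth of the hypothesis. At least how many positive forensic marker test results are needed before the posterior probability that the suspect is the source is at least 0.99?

4

Prior odds = 0.031/0.969 = 31/969.
Likelihood ratio of a positive = 0.62/0.07 = 62/7.
Target odds: 0.99 ÷ 0.01 = 99.
Need (31/969) × (62/7)ⁿ ≥ 99, i.e. (62/7)ⁿ ≥ 95931/31.
(62/7)³ = 238328/343 falls short of 95931/31 but (62/7)⁴ = 14776336/2401 reaches it, so n = 4.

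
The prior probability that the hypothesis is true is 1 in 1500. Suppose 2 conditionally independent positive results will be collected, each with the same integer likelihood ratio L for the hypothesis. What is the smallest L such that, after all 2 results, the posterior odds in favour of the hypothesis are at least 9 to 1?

117

Prior odds = (1/1500)/(1499/1500) = 1/1499.
Target odds = 9.
Need L² ≥ 9 ÷ (1/1499) = 13491.
116² = 13456 < 13491 ≤ 13689 = 117², so L = 117.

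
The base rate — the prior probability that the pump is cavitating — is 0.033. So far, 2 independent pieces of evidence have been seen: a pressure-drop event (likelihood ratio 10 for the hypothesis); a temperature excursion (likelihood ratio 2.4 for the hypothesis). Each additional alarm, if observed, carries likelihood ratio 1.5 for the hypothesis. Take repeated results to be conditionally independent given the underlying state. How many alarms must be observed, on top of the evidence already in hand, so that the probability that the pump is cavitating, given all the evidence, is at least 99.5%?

14

Prior odds = 0.033/0.967 = 33/967.
Combined Bayes factor of the evidence already in hand = 10 × 2.4 = 24.
Odds after that evidence = (33/967) × 24 = 792/967.
Target odds = 0.995/0.005 = 199.
Need 1.5ⁿ ≥ 199 ÷ (792/967) = 192433/792.
1.5¹³ = 1594323/8192 falls short of 192433/792 but 1.5¹⁴ = 4782969/16384 reaches it, so n = 14.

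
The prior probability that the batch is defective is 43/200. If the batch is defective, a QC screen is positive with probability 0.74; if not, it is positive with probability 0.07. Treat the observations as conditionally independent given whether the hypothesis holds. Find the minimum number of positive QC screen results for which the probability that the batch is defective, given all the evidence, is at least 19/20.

Prior odds: 0.215 ÷ 0.785 = 43/157.
Likelihood ratio of a positive = 0.74/0.07 = 74/7.
Target posterior odds = 0.95/0.05 = 19.
Need (43/157) × (74/7)ⁿ ≥ 19, i.e. (74/7)ⁿ ≥ 2983/43.
(74/7)¹ = 74/7 falls short of 2983/43 but (74/7)² = 5476/49 reaches it, so n = 2.

2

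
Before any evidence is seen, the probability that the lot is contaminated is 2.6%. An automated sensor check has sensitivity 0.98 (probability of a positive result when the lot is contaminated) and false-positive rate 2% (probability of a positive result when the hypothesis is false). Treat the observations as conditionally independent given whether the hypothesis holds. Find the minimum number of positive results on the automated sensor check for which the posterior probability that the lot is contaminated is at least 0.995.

3

Prior odds = 0.026/0.974 = 13/487.
Likelihood ratio of a positive result = 0.98/0.02 = 49.
Target odds: 0.995 ÷ 0.005 = 199.
Need (13/487) × 49ⁿ ≥ 199, i.e. 49ⁿ ≥ 96913/13.
49² = 2401 falls short of 96913/13 but 49³ = 117649 reaches it, so n = 3.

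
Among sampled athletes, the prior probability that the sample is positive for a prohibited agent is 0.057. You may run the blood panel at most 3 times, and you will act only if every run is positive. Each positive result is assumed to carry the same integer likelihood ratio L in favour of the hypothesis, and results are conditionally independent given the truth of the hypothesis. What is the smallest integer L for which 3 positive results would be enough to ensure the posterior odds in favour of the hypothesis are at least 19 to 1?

Prior odds = 0.057/0.943 = 57/943.
Target odds = 19.
Need L³ ≥ 19 ÷ (57/943) = 943/3.
6³ = 216 < 943/3 ≤ 343 = 7³, so L = 7.

7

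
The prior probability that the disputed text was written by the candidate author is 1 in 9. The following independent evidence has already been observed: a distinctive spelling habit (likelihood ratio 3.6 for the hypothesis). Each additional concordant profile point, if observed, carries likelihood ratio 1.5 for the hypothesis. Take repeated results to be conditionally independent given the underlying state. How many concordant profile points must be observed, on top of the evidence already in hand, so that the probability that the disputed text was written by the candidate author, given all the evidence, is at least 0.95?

10

Prior odds = (1/9)/(8/9) = 0.125.
Bayes factor of the evidence already in hand = 3.6.
Odds after that evidence = 0.125 × 3.6 = 0.45.
Target odds = 0.95/0.05 = 19.
Need 1.5ⁿ ≥ 19 ÷ 0.45 = 380/9.
1.5⁹ = 19683/512 falls short of 380/9 but 1.5¹⁰ = 59049/1024 reaches it, so n = 10.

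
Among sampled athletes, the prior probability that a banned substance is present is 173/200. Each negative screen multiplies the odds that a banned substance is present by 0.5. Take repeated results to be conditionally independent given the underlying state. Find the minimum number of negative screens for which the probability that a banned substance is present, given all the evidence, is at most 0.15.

Prior odds: 0.865 ÷ 0.135 = 173/27.
Likelihood ratio per negative screen = 0.5.
Target posterior odds = 0.15/0.85 = 3/17.
Need (173/27) × 0.5ⁿ ≤ 3/17, i.e. 0.5ⁿ ≤ 81/2941.
0.5⁵ = 0.03125 is still above 81/2941 but 0.5⁶ = 0.015625 is at or below it, so n = 6.

6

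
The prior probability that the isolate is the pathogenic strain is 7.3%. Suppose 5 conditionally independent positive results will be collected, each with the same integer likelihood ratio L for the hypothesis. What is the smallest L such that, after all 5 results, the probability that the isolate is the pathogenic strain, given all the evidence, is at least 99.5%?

Prior odds = 0.073/0.927 = 73/927.
Target odds = 0.995/0.005 = 199.
Need L⁵ ≥ 199 ÷ (73/927) = 184473/73.
4⁵ = 1024 < 184473/73 ≤ 3125 = 5⁵, so L = 5.

5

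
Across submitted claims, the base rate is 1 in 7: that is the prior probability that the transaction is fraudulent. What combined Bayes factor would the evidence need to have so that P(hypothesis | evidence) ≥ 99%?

594

Prior odds = (1/7)/(6/7) = 1/6.
Target odds = 0.99/0.01 = 99.
Required Bayes factor = 99 ÷ (1/6) = 594.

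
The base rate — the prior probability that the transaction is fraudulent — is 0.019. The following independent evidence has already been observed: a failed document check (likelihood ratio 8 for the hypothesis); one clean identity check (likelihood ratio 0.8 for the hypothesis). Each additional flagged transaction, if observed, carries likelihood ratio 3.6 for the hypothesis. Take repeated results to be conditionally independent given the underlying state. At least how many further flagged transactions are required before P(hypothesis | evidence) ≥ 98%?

Prior odds = 0.019/0.981 = 19/981.
Combined Bayes factor of the evidence already in hand = 8 × 0.8 = 6.4.
Odds after that evidence = (19/981) × 6.4 = 608/4905.
Target odds = 0.98/0.02 = 49.
Need 3.6ⁿ ≥ 49 ÷ (608/4905) = 240345/608.
3.6⁴ = 167.9616 falls short of 240345/608 but 3.6⁵ = 604.66176 reaches it, so n = 5.

5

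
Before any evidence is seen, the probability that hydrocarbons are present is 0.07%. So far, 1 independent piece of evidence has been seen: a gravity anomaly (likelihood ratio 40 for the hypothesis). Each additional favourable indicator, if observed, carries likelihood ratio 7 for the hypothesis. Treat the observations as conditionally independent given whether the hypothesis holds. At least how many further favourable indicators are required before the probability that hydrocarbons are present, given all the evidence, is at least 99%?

5

Prior odds = 0.0007/0.9993 = 7/9993.
Bayes factor of the evidence already in hand = 40.
Odds after that evidence = (7/9993) × 40 = 280/9993.
Target odds = 0.99/0.01 = 99.
Need 7ⁿ ≥ 99 ÷ (280/9993) = 989307/280.
7⁴ = 2401 falls short of 989307/280 but 7⁵ = 16807 reaches it, so n = 5.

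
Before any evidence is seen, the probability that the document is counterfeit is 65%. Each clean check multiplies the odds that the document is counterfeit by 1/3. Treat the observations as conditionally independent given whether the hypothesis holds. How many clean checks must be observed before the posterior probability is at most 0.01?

5

Prior odds: 0.65 ÷ 0.35 = 13/7.
Likelihood ratio per clean check = 1/3.
Target odds: 0.01 ÷ 0.99 = 1/99.
Need (13/7) × (1/3)ⁿ ≤ 1/99, i.e. (1/3)ⁿ ≤ 7/1287.
(1/3)⁴ = 1/81 is still above 7/1287 but (1/3)⁵ = 1/243 is at or below it, so n = 5.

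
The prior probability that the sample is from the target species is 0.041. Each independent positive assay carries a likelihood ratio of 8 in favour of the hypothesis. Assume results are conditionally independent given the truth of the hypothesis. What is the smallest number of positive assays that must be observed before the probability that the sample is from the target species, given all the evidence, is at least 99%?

Prior odds: 0.041 ÷ 0.959 = 41/959.
Likelihood ratio per positive assay = 8.
Target odds: 0.99 ÷ 0.01 = 99.
Need (41/959) × 8ⁿ ≥ 99, i.e. 8ⁿ ≥ 94941/41.
8³ = 512 falls short of 94941/41 but 8⁴ = 4096 reaches it, so n = 4.

4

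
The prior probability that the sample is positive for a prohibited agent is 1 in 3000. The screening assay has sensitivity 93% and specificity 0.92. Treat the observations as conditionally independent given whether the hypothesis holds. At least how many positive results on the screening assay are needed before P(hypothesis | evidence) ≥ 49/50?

5

Prior odds: (1/3000) ÷ (2999/3000) = 1/2999.
False-positive rate = 1 − 0.92 = 0.08; likelihood ratio of a positive = 0.93/0.08 = 11.625.
Target posterior odds = 0.98/0.02 = 49.
Require 11.625ⁿ ≥ 49 ÷ (1/2999) = 146951.
11.625⁴ = 74805201/4096 falls short of 146951 but 11.625⁵ ≈212307 reaches it, so n = 5.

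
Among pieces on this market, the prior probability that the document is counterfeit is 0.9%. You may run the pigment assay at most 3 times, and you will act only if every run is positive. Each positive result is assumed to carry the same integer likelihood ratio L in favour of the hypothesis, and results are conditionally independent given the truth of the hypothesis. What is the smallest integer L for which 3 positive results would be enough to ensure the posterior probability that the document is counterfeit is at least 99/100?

23

Prior odds = 0.009/0.991 = 9/991.
Target odds = 0.99/0.01 = 99.
Need L³ ≥ 99 ÷ (9/991) = 10901.
22³ = 10648 < 10901 ≤ 12167 = 23³, so L = 23.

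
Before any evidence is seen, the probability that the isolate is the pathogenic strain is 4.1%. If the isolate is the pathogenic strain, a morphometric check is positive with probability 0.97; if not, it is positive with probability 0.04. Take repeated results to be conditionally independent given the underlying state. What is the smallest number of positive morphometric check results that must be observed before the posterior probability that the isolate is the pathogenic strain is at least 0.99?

3

Prior odds = 0.041/0.959 = 41/959.
Likelihood ratio of a positive = 0.97/0.04 = 24.25.
Target posterior odds = 0.99/0.01 = 99.
Require 24.25ⁿ ≥ 99 ÷ (41/959) = 94941/41.
24.25² = 588.0625 falls short of 94941/41 but 24.25³ = 912673/64 reaches it, so n = 3.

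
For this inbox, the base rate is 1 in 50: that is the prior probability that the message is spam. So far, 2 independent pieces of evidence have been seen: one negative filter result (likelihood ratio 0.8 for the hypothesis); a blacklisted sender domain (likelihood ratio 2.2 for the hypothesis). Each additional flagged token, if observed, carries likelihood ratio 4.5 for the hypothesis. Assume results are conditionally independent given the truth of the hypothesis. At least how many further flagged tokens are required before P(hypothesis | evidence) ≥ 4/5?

Prior odds = 0.02/0.98 = 1/49.
Combined Bayes factor of the evidence already in hand = 0.8 × 2.2 = 1.76.
Odds after that evidence = (1/49) × 1.76 = 44/1225.
Target odds = 0.8/0.2 = 4.
Need 4.5ⁿ ≥ 4 ÷ (44/1225) = 1225/11.
4.5³ = 91.125 falls short of 1225/11 but 4.5⁴ = 410.0625 reaches it, so n = 4.

4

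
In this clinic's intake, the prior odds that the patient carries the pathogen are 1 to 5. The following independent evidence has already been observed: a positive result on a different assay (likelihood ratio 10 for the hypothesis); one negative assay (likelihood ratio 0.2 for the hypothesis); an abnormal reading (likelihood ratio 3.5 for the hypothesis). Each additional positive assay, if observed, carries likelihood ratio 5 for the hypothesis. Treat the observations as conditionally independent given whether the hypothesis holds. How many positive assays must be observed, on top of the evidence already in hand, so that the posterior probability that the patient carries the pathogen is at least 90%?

2

Prior odds = 0.2.
Combined Bayes factor of the evidence already in hand = 10 × 0.2 × 3.5 = 7.
Odds after that evidence = 0.2 × 7 = 1.4.
Target odds = 0.9/0.1 = 9.
Need 5ⁿ ≥ 9 ÷ 1.4 = 45/7.
5¹ = 5 falls short of 45/7 but 5² = 25 reaches it, so n = 2.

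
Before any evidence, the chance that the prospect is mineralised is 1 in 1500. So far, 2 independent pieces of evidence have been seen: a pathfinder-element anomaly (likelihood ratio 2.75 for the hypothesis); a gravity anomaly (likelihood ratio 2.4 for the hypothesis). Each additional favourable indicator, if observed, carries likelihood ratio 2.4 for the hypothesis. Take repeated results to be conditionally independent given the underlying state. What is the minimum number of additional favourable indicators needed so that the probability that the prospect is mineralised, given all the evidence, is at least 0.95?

Prior odds = (1/1500)/(1499/1500) = 1/1499.
Combined Bayes factor of the evidence already in hand = 2.75 × 2.4 = 6.6.
Odds after that evidence = (1/1499) × 6.6 = 33/7495.
Target odds = 0.95/0.05 = 19.
Need 2.4ⁿ ≥ 19 ÷ (33/7495) = 142405/33.
2.4⁹ ≈2641.81 falls short of 142405/33 but 2.4¹⁰ ≈6340.34 reaches it, so n = 10.

10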